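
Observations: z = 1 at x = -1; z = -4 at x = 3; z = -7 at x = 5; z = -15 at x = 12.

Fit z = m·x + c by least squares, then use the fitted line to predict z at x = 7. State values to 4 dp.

ẑ = -9.0197

The normal system MᵀM·[m, c]ᵀ = Mᵀz is [[179, 19]; [19, 4]]·[m, c]ᵀ = [-228, -25]ᵀ.
Eliminating c: 4·(row 1) − 19·(row 2) gives 355·m = 4·(-228) − 19·(-25) = -437, so m = -437/355.
Then c = ((-25) − 19·(-437/355))/4 = -143/355.
At x = 7: ẑ = (-437/355)·(7) + (-143/355)·(1) = -3202/355.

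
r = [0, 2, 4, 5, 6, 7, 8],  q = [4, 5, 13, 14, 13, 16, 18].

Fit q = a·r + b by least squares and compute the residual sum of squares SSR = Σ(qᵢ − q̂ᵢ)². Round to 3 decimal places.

The normal equations are: 194·a + 32·b = 466;  32·a + 7·b = 83.
Determinant 194·7 − 32² = 334.
a = (466·7 − 32·83)/334 = 303/167; b = (194·83 − 32·466)/334 = 595/167.
Residuals: 73/167, -366/167, 364/167, 228/167, -242/167, -44/167, -13/167; SSR = 2302/167.

SSR = 13.784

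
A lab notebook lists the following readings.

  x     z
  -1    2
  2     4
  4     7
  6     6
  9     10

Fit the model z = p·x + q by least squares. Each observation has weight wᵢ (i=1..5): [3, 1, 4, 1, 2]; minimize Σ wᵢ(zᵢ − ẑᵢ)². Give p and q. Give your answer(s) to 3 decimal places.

Compute the Gram sums: Σwᵢ·x·x = 269, Σwᵢ·x = 39, Σwᵢ·1 = 11.
Right-hand side: Σwᵢ·x·z = 330, Σwᵢ·z = 64.
So AᵀWA·[p, q]ᵀ = AᵀWz: [[269, 39]; [39, 11]]·[p, q]ᵀ = [330, 64]ᵀ.
det = 269·11 − 39² = 1438.
p = (330·11 − 39·64)/1438 = 567/719; q = (269·64 − 39·330)/1438 = 2173/719.

p = 0.789, q = 3.022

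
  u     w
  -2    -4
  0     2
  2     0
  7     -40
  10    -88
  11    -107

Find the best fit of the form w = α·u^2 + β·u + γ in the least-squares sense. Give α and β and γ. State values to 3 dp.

α = -0.988, β = 0.934, γ = 1.934

The normal system MᵀM·[α, β, γ]ᵀ = Mᵀw is [[27074, 2674, 278]; [2674, 278, 28]; [278, 28, 6]]·[α, β, γ]ᵀ = [-23723, -2329, -237]ᵀ.
Solving the 3×3 system (Gaussian elimination) gives α = -96829/97970, β = 9152/9797, γ = 94751/48985.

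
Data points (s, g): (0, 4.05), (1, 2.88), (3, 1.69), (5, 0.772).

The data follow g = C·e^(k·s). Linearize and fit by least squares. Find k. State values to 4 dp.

Taking logs, ln g = k·s + ln C, so regress ln g on s.
Σs = 9.0000, Σ(s)² = 35.0000, Σln g = 2.7225, Σs·ln g = 1.3381.
Equations: 35.0000·k + 9.0000·ln C = 1.3381;  9.0000·k + 4·ln C = 2.7225.
Solving (det = 59.0000): k = -0.32457, ln C = 1.41090.

k = -0.3246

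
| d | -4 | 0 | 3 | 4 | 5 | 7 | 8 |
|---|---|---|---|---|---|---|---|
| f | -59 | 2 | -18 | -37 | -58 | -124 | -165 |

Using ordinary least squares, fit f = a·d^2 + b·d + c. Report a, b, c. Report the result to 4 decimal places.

a = -2.9531, b = 2.9108, c = 0.3790

The normal equations are: 7715·a + 1007·b + 179·c = -19784;  1007·a + 179·b + 23·c = -2444;  179·a + 23·b + 7·c = -459.
Inverting the 3×3 Gram matrix, [a, b, c]ᵀ = [-32103/10871, 126575/43484, 16481/43484]ᵀ.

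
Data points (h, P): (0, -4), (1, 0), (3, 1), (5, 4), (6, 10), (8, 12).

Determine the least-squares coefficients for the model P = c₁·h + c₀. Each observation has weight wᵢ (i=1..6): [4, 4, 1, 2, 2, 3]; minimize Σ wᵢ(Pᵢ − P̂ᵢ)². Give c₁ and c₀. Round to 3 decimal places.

With design matrix M, MᵀWM = [[327, 53]; [53, 16]] and MᵀWP = [451, 49]ᵀ.
Δ = 327·16 − 53² = 2423.
c₁ = (451·16 − 53·49)/2423 = 4619/2423; c₀ = (327·49 − 53·451)/2423 = -7880/2423.

c₁ = 1.906, c₀ = -3.252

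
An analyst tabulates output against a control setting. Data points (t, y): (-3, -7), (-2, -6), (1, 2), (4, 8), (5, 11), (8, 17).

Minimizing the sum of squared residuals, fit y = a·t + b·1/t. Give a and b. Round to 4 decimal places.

Setting ∂/∂a … = 0 gives: 119·a + 6·b = 258;  6·a + (21301/14400)·b = 1639/120.
(Σt·t = 119, Σt·1/t = 6, Σ1/t·1/t = 21301/14400, Σt·y = 258, Σ1/t·y = 1639/120.)
det = 119·(21301/14400) − 6² = 2016419/14400.
a = (258·(21301/14400) − 6·(1639/120))/(2016419/14400) = 4315578/2016419; b = (119·(1639/120) − 6·258)/(2016419/14400) = 1113720/2016419.

a = 2.1402, b = 0.5523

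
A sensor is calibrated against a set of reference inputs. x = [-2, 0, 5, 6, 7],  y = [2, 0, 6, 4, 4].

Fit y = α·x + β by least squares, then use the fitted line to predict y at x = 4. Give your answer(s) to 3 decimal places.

ŷ = 3.541

Normal-equation sums: Σx·x = 114, Σx = 16, Σ1 = 5.
For Aᵀy: Σx·y = 78, Σy = 16.
Normal equations: [[114, 16]; [16, 5]]·[α, β]ᵀ = [78, 16]ᵀ.
Δ = 114·5 − 16² = 314.
α = (78·5 − 16·16)/314 = 67/157; β = (114·16 − 16·78)/314 = 288/157.
At x = 4: ŷ = (67/157)·(4) + (288/157)·(1) = 556/157.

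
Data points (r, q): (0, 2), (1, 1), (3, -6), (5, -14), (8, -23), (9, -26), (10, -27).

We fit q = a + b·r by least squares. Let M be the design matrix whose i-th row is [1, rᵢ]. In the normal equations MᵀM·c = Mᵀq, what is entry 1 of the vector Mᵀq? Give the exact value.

Entry 1 ↔ basis 1, so (Mᵀq)_{1} = Σᵢ qᵢ = (1)·(2) + (1)·(1) + (1)·(-6) + (1)·(-14) + (1)·(-23) + (1)·(-26) + (1)·(-27) = -93.

-93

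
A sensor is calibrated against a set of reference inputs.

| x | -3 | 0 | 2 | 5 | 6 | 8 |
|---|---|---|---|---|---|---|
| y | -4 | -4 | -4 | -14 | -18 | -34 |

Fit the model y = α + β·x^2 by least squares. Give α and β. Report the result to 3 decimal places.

Sums needed: Σ1 = 6, Σx^2 = 138, Σx^2·x^2 = 6114.
And Σy = -78, Σx^2·y = -3226.
So MᵀM·[α, β]ᵀ = Mᵀy: [[6, 138]; [138, 6114]]·[α, β]ᵀ = [-78, -3226]ᵀ.
Determinant 6·6114 − 138² = 17640.
α = ((-78)·6114 − 138·(-3226))/17640 = -1321/735; β = (6·(-3226) − 138·(-78))/17640 = -358/735.

α = -1.797, β = -0.487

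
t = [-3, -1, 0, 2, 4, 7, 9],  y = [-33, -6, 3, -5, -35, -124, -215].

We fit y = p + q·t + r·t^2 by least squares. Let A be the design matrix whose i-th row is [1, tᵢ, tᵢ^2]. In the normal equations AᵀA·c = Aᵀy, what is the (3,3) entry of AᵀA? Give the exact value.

Row 3 ↔ basis t^2, column 3 ↔ basis t^2, so (AᵀA)_{3,3} = Σᵢ (t^2)·(t^2) = (9)·(9) + (1)·(1) + (0)·(0) + (4)·(4) + (16)·(16) + (49)·(49) + (81)·(81) = 9316.

9316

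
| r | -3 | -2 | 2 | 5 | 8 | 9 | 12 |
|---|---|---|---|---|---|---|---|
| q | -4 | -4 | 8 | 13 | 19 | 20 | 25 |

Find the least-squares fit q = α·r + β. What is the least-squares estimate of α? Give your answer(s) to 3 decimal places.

α = 2.024

The normal system XᵀX·[α, β]ᵀ = Xᵀq is [[331, 31]; [31, 7]]·[α, β]ᵀ = [733, 77]ᵀ.
Determinant 331·7 − 31² = 1356.
α = (733·7 − 31·77)/1356 = 686/339; β = (331·77 − 31·733)/1356 = 691/339.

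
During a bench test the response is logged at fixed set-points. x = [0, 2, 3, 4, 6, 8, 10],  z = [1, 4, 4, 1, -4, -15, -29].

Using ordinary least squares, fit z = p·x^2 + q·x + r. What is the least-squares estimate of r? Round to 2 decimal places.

r = 1.28

AᵀA·[p, q, r]ᵀ = Aᵀz reads: 15745·p + 1827·q + 229·r = -3936;  1827·p + 229·q + 33·r = -410;  229·p + 33·q + 7·r = -38.
Row-reducing yields p = -44071/82929, q = 62624/27643, r = 105883/82929.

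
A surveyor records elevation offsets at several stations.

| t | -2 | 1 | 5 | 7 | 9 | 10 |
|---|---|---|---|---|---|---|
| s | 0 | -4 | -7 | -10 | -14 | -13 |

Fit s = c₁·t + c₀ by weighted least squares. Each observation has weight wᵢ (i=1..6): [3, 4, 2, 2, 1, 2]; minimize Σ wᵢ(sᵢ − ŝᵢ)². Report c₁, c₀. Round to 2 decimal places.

c₁ = -1.10, c₀ = -2.44

From the data, Σwᵢ·t·t = 445, Σwᵢ·t = 51, Σwᵢ·1 = 14.
And Σwᵢ·t·s = -612, Σwᵢ·s = -90.
So MᵀWM·[c₁, c₀]ᵀ = MᵀWs: [[445, 51]; [51, 14]]·[c₁, c₀]ᵀ = [-612, -90]ᵀ.
Determinant 445·14 − 51² = 3629.
c₁ = ((-612)·14 − 51·(-90))/3629 = -3978/3629; c₀ = (445·(-90) − 51·(-612))/3629 = -8838/3629.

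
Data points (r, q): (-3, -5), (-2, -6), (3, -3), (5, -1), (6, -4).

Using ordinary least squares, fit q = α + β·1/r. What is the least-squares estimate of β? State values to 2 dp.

The normal system AᵀA·[α, β]ᵀ = Aᵀq is [[5, -2/15]; [-2/15, 27/50]]·[α, β]ᵀ = [-19, 14/5]ᵀ.
Determinant 5·(27/50) − (-2/15)² = 1207/450.
α = ((-19)·(27/50) − (-2/15)·(14/5))/(1207/450) = -4449/1207; β = (5·(14/5) − (-2/15)·(-19))/(1207/450) = 5160/1207.

β = 4.28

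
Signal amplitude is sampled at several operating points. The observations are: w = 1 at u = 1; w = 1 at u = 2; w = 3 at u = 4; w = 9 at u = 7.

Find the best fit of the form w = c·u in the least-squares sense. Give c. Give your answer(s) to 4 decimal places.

From the data, Σu·u = 70.
Moment sums: Σu·w = 78.
c = 78/70 = 1.11429.

c = 1.1143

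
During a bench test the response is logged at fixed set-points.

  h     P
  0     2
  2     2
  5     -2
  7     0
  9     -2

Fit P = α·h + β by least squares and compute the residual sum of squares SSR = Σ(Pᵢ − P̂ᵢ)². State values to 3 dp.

AᵀA·[α, β]ᵀ = AᵀP reads: 159·α + 23·β = -24;  23·α + 5·β = 0.
Determinant 159·5 − 23² = 266.
α = ((-24)·5 − 23·0)/266 = -60/133; β = (159·0 − 23·(-24))/266 = 276/133.
Residuals: -10/133, 110/133, -242/133, 144/133, -2/133; SSR = 688/133.

SSR = 5.173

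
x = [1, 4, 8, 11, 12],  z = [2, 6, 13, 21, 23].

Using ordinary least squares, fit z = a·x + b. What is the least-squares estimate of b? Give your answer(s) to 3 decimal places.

The normal system AᵀA·[a, b]ᵀ = Aᵀz is [[346, 36]; [36, 5]]·[a, b]ᵀ = [637, 65]ᵀ.
Eliminating b: 5·(row 1) − 36·(row 2) gives 434·a = 5·637 − 36·65 = 845, so a = 845/434.
Then b = (65 − 36·(845/434))/5 = -221/217.

b = -1.018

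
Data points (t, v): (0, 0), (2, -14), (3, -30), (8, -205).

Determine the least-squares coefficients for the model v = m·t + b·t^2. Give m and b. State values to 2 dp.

m = -0.69, b = -3.12

Sums needed: Σt·t = 77, Σt·t^2 = 547, Σt^2·t^2 = 4193.
And Σt·v = -1758, Σt^2·v = -13446.
Normal equations: [[77, 547]; [547, 4193]]·[m, b]ᵀ = [-1758, -13446]ᵀ.
det = 77·4193 − 547² = 23652.
m = ((-1758)·4193 − 547·(-13446))/23652 = -1361/1971; b = (77·(-13446) − 547·(-1758))/23652 = -6143/1971.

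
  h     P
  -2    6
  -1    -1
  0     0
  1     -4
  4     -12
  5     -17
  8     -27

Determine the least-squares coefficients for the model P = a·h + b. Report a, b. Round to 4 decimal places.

Sums needed: Σh·h = 111, Σh = 15, Σ1 = 7.
And Σh·P = -364, ΣP = -55.
Eliminating b: 7·(row 1) − 15·(row 2) gives 552·a = 7·(-364) − 15·(-55) = -1723, so a = -1723/552.
Then b = ((-55) − 15·(-1723/552))/7 = -215/184.

a = -3.1214, b = -1.1685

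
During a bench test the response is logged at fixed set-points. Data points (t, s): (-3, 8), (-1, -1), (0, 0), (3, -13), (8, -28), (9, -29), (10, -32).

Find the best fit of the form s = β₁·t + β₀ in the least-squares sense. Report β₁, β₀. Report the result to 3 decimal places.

β₁ = -3.071, β₀ = -2.166

Compute the Gram sums: Σt·t = 264, Σt = 26, Σ1 = 7.
For Mᵀs: Σt·s = -867, Σs = -95.
Determinant 264·7 − 26² = 1172.
β₁ = ((-867)·7 − 26·(-95))/1172 = -3599/1172; β₀ = (264·(-95) − 26·(-867))/1172 = -1269/586.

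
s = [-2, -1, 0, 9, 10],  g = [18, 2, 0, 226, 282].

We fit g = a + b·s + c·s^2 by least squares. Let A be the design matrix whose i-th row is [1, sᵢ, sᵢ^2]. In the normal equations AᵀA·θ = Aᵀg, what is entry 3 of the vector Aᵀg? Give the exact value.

Entry 3 ↔ basis s^2, so (Aᵀg)_{3} = Σᵢ (s^2)·gᵢ = (4)·(18) + (1)·(2) + (0)·(0) + (81)·(226) + (100)·(282) = 46580.

46580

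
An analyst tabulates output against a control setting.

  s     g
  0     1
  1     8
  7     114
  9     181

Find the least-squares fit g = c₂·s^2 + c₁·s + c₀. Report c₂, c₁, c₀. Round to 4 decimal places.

c₂ = 1.8717, c₁ = 3.0081, c₀ = 1.9169

XᵀX·[c₂, c₁, c₀]ᵀ = Xᵀg reads: 8963·c₂ + 1073·c₁ + 131·c₀ = 20255;  1073·c₂ + 131·c₁ + 17·c₀ = 2435;  131·c₂ + 17·c₁ + 4·c₀ = 304.
(Σs^2·s^2 = 8963, Σs^2·s = 1073, Σs^2 = 131, Σs·s = 131, Σs = 17, Σ1 = 4, Σs^2·g = 20255, Σs·g = 2435, Σg = 304.)
Solving the 3×3 system (Gaussian elimination) gives c₂ = 1999/1068, c₁ = 16063/5340, c₀ = 853/445.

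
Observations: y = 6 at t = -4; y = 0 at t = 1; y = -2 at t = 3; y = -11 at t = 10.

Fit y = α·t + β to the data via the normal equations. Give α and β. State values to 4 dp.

Entries of AᵀA: Σt·t = 126, Σt = 10, Σ1 = 4.
Right-hand side: Σt·y = -140, Σy = -7.
Normal equations: [[126, 10]; [10, 4]]·[α, β]ᵀ = [-140, -7]ᵀ.
Eliminating β: 4·(row 1) − 10·(row 2) gives 404·α = 4·(-140) − 10·(-7) = -490, so α = -245/202.
Then β = ((-7) − 10·(-245/202))/4 = 259/202.

α = -1.2129, β = 1.2822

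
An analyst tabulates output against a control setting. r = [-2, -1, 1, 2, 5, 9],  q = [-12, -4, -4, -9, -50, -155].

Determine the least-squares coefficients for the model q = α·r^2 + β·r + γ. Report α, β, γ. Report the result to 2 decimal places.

AᵀA·[α, β, γ]ᵀ = Aᵀq reads: 7220·α + 854·β + 116·γ = -13897;  854·α + 116·β + 14·γ = -1639;  116·α + 14·β + 6·γ = -234.
Inverting the 3×3 Gram matrix, [α, β, γ]ᵀ = [-287/149, 13679/37250, -97501/37250]ᵀ.

α = -1.93, β = 0.37, γ = -2.62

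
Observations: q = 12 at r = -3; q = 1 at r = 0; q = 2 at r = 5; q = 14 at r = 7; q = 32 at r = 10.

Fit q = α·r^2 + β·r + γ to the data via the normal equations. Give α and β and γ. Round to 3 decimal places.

Normal-equation sums: Σr^2·r^2 = 13107, Σr^2·r = 1441, Σr^2 = 183, Σr·r = 183, Σr = 19, Σ1 = 5.
For Mᵀq: Σr^2·q = 4044, Σr·q = 392, Σq = 61.
Normal equations: [[13107, 1441, 183]; [1441, 183, 19]; [183, 19, 5]]·[α, β, γ]ᵀ = [4044, 392, 61]ᵀ.
Row-reducing yields α = 40629/77110, β = -161913/77110, γ = 6899/7711.

α = 0.527, β = -2.100, γ = 0.895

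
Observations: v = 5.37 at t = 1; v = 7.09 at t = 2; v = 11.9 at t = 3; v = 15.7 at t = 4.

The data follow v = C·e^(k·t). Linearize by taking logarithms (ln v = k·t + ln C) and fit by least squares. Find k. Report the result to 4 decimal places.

k = 0.3736

Taking logs, ln v = k·t + ln C, so regress ln v on t.
Σt = 10.0000, Σ(t)² = 30.0000, Σln v = 8.8697, Σt·ln v = 24.0425.
Equations: 30.0000·k + 10.0000·ln C = 24.0425;  10.0000·k + 4·ln C = 8.8697.
Solving (det = 20.0000): k = 0.37364, ln C = 1.28334.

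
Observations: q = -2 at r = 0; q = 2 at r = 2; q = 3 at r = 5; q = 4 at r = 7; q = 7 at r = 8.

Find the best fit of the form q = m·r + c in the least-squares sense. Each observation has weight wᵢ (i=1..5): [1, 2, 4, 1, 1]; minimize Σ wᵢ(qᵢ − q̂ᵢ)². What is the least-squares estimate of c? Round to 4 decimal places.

c = -0.8611

Entries of MᵀWM: Σwᵢ·r·r = 221, Σwᵢ·r = 39, Σwᵢ·1 = 9.
Right-hand side: Σwᵢ·r·q = 152, Σwᵢ·q = 25.
So MᵀWM·[m, c]ᵀ = MᵀWq: [[221, 39]; [39, 9]]·[m, c]ᵀ = [152, 25]ᵀ.
det = 221·9 − 39² = 468.
m = (152·9 − 39·25)/468 = 131/156; c = (221·25 − 39·152)/468 = -31/36.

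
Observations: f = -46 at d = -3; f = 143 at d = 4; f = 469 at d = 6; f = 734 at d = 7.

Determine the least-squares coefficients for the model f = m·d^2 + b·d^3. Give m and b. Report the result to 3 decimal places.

m = 0.942, b = 2.008

From the data, Σd^2·d^2 = 4034, Σd^2·d^3 = 25364, Σd^3·d^3 = 169130.
Right-hand side: Σd^2·f = 54724, Σd^3·f = 363460.
det = 4034·169130 − 25364² = 38937924.
m = (54724·169130 − 25364·363460)/38937924 = 1018630/1081609; b = (4034·363460 − 25364·54724)/38937924 = 2171614/1081609.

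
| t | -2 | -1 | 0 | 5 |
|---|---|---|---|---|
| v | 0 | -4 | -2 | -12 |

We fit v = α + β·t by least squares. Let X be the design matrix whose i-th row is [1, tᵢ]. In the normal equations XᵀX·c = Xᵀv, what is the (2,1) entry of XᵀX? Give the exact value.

2

Row 2 ↔ basis t, column 1 ↔ basis 1, so (XᵀX)_{2,1} = Σᵢ t = (-2)·(1) + (-1)·(1) + (0)·(1) + (5)·(1) = 2.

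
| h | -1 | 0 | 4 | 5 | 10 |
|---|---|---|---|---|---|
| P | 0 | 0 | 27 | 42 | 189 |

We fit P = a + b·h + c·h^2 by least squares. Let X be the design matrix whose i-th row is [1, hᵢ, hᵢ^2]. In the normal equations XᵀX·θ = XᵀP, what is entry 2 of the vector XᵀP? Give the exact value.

2208

Entry 2 ↔ basis h, so (XᵀP)_{2} = Σᵢ (h)·Pᵢ = (-1)·(0) + (0)·(0) + (4)·(27) + (5)·(42) + (10)·(189) = 2208.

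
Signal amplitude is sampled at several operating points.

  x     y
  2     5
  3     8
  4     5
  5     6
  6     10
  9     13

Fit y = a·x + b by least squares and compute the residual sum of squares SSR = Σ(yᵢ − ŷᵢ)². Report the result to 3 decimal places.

SSR = 13.708

With design matrix M, MᵀM = [[171, 29]; [29, 6]] and Mᵀy = [261, 47]ᵀ.
Δ = 171·6 − 29² = 185.
a = (261·6 − 29·47)/185 = 203/185; b = (171·47 − 29·261)/185 = 468/185.
Residuals: 51/185, 403/185, -71/37, -373/185, 164/185, 22/37; SSR = 2536/185.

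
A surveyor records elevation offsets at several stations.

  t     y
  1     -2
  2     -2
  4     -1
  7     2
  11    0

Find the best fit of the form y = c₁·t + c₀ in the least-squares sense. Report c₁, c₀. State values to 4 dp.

c₁ = 0.2879, c₀ = -2.0394

The normal system AᵀA·[c₁, c₀]ᵀ = Aᵀy is [[191, 25]; [25, 5]]·[c₁, c₀]ᵀ = [4, -3]ᵀ.
Δ = 191·5 − 25² = 330.
c₁ = (4·5 − 25·(-3))/330 = 19/66; c₀ = (191·(-3) − 25·4)/330 = -673/330.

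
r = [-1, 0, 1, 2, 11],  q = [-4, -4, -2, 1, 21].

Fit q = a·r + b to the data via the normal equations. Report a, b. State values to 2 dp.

With design matrix M, MᵀM = [[127, 13]; [13, 5]] and Mᵀq = [235, 12]ᵀ.
Δ = 127·5 − 13² = 466.
a = (235·5 − 13·12)/466 = 1019/466; b = (127·12 − 13·235)/466 = -1531/466.

a = 2.19, b = -3.29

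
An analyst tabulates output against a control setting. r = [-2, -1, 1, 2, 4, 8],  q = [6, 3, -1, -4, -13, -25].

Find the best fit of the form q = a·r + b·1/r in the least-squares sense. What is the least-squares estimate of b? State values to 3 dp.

AᵀA·[a, b]ᵀ = Aᵀq reads: 90·a + 6·b = -276;  6·a + (165/64)·b = -123/8.
Δ = 90·(165/64) − 6² = 6273/32.
a = ((-276)·(165/64) − 6·(-123/8))/(6273/32) = -2202/697; b = (90·(-123/8) − 6·(-276))/(6273/32) = 968/697.

b = 1.389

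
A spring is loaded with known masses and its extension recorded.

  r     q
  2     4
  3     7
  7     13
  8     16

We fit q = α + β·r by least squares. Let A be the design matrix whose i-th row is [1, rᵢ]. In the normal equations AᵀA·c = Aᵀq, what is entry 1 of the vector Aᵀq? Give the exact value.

40

Entry 1 ↔ basis 1, so (Aᵀq)_{1} = Σᵢ qᵢ = (1)·(4) + (1)·(7) + (1)·(13) + (1)·(16) = 40.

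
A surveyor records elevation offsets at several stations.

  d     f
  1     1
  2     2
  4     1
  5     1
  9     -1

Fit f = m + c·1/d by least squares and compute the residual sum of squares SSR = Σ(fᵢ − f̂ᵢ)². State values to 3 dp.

From the data, Σ1 = 5, Σ1/d = 371/180, Σ1/d·1/d = 44221/32400.
And Σf = 4, Σ1/d·f = 421/180.
XᵀX·[m, c]ᵀ = Xᵀf becomes [[5, 371/180]; [371/180, 44221/32400]]·[m, c]ᵀ = [4, 421/180]ᵀ.
det = 5·(44221/32400) − (371/180)² = 10433/4050.
m = (4·(44221/32400) − (371/180)·(421/180))/(10433/4050) = 20693/83464; c = (5·(421/180) − (371/180)·4)/(10433/4050) = 27945/20866.
Residuals: -49009/83464, 90345/83464, 17413/41732, 40415/83464, -116577/83464; SSR = 323499/83464.

SSR = 3.876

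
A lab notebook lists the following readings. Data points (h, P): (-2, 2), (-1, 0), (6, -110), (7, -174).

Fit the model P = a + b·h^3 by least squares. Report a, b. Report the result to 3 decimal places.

With design matrix M, MᵀM = [[4, 550]; [550, 164370]] and MᵀP = [-282, -83458]ᵀ.
Eliminating b: 164370·(row 1) − 550·(row 2) gives 354980·a = 164370·(-282) − 550·(-83458) = -450440, so a = -22522/17749.
Then b = ((-83458) − 550·(-22522/17749))/164370 = -44683/88745.

a = -1.269, b = -0.503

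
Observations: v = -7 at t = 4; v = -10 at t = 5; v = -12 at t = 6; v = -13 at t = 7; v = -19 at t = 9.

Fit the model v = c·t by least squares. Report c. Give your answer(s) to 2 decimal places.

Normal-equation sums: Σt·t = 207.
Right-hand side: Σt·v = -412.
So AᵀA·[c]ᵀ = Aᵀv: [[207]]·[c]ᵀ = [-412]ᵀ.
c = (-412)/207 = -1.99034.

c = -1.99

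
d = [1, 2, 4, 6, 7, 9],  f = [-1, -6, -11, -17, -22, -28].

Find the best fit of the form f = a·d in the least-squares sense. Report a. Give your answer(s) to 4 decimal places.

From the data, Σd·d = 187.
Moment sums: Σd·f = -565.
MᵀM·[a]ᵀ = Mᵀf becomes [[187]]·[a]ᵀ = [-565]ᵀ.
Hence a = -565 / 187 ≈ -3.02139.

a = -3.0214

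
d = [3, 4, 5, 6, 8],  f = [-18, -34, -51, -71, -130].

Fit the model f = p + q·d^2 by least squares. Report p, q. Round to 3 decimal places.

The normal system AᵀA·[p, q]ᵀ = Aᵀf is [[5, 150]; [150, 6354]]·[p, q]ᵀ = [-304, -12857]ᵀ.
det = 5·6354 − 150² = 9270.
p = ((-304)·6354 − 150·(-12857))/9270 = -511/1545; q = (5·(-12857) − 150·(-304))/9270 = -3737/1854.

p = -0.331, q = -2.016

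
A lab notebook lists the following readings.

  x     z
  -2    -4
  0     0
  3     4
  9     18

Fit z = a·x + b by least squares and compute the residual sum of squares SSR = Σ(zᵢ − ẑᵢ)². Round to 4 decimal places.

SSR = 2.9855

The normal system AᵀA·[a, b]ᵀ = Aᵀz is [[94, 10]; [10, 4]]·[a, b]ᵀ = [182, 18]ᵀ.
det = 94·4 − 10² = 276.
a = (182·4 − 10·18)/276 = 137/69; b = (94·18 − 10·182)/276 = -32/69.
Residuals: 10/23, 32/69, -103/69, 41/69; SSR = 206/69.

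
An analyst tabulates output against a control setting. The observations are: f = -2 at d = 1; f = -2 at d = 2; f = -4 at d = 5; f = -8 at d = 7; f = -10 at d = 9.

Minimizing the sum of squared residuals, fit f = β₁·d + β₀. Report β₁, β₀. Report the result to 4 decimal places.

Setting ∂/∂β₁ … = 0 gives: 160·β₁ + 24·β₀ = -172;  24·β₁ + 5·β₀ = -26.
Eliminating β₀: 5·(row 1) − 24·(row 2) gives 224·β₁ = 5·(-172) − 24·(-26) = -236, so β₁ = -59/56.
Then β₀ = ((-26) − 24·(-59/56))/5 = -1/7.

β₁ = -1.0536, β₀ = -0.1429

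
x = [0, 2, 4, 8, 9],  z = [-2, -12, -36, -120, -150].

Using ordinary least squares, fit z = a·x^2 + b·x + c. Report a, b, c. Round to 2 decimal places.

Forming MᵀM = [[10929, 1313, 165]; [1313, 165, 23]; [165, 23, 5]] and Mᵀz = [-20454, -2478, -320]ᵀ gives MᵀM·[a, b, c]ᵀ = Mᵀz.
Row-reducing yields a = -35501/22171, b = -44535/22171, c = -42550/22171.

a = -1.60, b = -2.01, c = -1.92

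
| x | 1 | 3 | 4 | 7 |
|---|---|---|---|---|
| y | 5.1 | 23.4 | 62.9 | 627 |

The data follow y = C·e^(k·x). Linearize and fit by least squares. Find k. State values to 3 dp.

k = 0.807

Let Y = ln y. Fitting Y = k·x + ln C by least squares:
Sums: Σx = 15.0000, Σ(x)² = 75.0000, Σln y = 15.3645, Σx·ln y = 72.7403.
Normal system: [[75.0000, 15.0000]; [15.0000, 4]]·[k, ln C]ᵀ = [72.7403, 15.3645]ᵀ.
Δ = 75.0000·4 − (15.0000)² = 75.0000; k = (72.7403·4 − 15.0000·15.3645)/75.0000 = 0.80659, ln C = (75.0000·15.3645 − 15.0000·72.7403)/75.0000 = 0.81642.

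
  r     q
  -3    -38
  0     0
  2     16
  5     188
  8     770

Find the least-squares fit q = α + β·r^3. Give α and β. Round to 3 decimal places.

α = 1.838, β = 1.500

Normal-equation sums: Σ1 = 5, Σr^3 = 618, Σr^3·r^3 = 278562.
For Xᵀq: Σq = 936, Σr^3·q = 418894.
XᵀX·[α, β]ᵀ = Xᵀq becomes [[5, 618]; [618, 278562]]·[α, β]ᵀ = [936, 418894]ᵀ.
Δ = 5·278562 − 618² = 1010886.
α = (936·278562 − 618·418894)/1010886 = 309590/168481; β = (5·418894 − 618·936)/1010886 = 758011/505443.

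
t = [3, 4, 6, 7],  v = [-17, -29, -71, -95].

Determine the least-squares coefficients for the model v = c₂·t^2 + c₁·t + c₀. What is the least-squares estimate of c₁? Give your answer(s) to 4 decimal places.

c₁ = 0.2000

Entries of XᵀX: Σt^2·t^2 = 4034, Σt^2·t = 650, Σt^2 = 110, Σt·t = 110, Σt = 20, Σ1 = 4.
Right-hand side: Σt^2·v = -7828, Σt·v = -1258, Σv = -212.
XᵀX·[c₂, c₁, c₀]ᵀ = Xᵀv becomes [[4034, 650, 110]; [650, 110, 20]; [110, 20, 4]]·[c₂, c₁, c₀]ᵀ = [-7828, -1258, -212]ᵀ.
Row-reducing yields c₂ = -2, c₁ = 1/5, c₀ = 1.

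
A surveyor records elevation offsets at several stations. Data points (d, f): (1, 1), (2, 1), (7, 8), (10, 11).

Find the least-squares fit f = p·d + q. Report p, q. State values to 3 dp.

p = 1.185, q = -0.676

Setting ∂/∂p … = 0 gives: 154·p + 20·q = 169;  20·p + 4·q = 21.
Δ = 154·4 − 20² = 216.
p = (169·4 − 20·21)/216 = 32/27; q = (154·21 − 20·169)/216 = -73/108.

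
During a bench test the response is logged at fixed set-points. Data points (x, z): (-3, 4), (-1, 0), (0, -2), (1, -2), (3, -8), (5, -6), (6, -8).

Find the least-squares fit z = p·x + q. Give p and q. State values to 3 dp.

Setting ∂/∂p … = 0 gives: 81·p + 11·q = -116;  11·p + 7·q = -22.
Eliminating q: 7·(row 1) − 11·(row 2) gives 446·p = 7·(-116) − 11·(-22) = -570, so p = -285/223.
Then q = ((-22) − 11·(-285/223))/7 = -253/223.

p = -1.278, q = -1.135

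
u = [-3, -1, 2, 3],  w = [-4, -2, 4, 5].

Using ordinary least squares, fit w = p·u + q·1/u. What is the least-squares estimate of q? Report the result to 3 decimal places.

From the data, Σu·u = 23, Σu·1/u = 4, Σ1/u·1/u = 53/36.
Right-hand side: Σu·w = 37, Σ1/u·w = 7.
Normal equations: [[23, 4]; [4, 53/36]]·[p, q]ᵀ = [37, 7]ᵀ.
Determinant 23·(53/36) − 4² = 643/36.
p = (37·(53/36) − 4·7)/(643/36) = 953/643; q = (23·7 − 4·37)/(643/36) = 468/643.

q = 0.728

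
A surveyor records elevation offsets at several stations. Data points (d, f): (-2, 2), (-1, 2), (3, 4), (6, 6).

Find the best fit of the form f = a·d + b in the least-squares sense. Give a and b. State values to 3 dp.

a = 0.512, b = 2.732

Entries of XᵀX: Σd·d = 50, Σd = 6, Σ1 = 4.
Right-hand side: Σd·f = 42, Σf = 14.
Δ = 50·4 − 6² = 164.
a = (42·4 − 6·14)/164 = 21/41; b = (50·14 − 6·42)/164 = 112/41.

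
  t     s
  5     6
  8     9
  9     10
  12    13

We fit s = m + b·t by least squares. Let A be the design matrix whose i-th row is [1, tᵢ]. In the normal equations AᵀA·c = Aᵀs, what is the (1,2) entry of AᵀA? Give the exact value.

34

Row 1 ↔ basis 1, column 2 ↔ basis t, so (AᵀA)_{1,2} = Σᵢ t = (1)·(5) + (1)·(8) + (1)·(9) + (1)·(12) = 34.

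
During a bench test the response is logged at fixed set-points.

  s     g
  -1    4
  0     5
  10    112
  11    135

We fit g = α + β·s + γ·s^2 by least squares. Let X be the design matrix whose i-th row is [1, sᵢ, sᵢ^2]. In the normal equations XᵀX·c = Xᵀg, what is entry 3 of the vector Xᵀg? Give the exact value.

27539

Entry 3 ↔ basis s^2, so (Xᵀg)_{3} = Σᵢ (s^2)·gᵢ = (1)·(4) + (0)·(5) + (100)·(112) + (121)·(135) = 27539.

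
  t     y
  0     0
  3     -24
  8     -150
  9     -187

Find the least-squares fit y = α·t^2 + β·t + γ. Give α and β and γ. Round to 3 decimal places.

The normal system AᵀA·[α, β, γ]ᵀ = Aᵀy is [[10738, 1268, 154]; [1268, 154, 20]; [154, 20, 4]]·[α, β, γ]ᵀ = [-24963, -2955, -361]ᵀ.
Inverting the 3×3 Gram matrix, [α, β, γ]ᵀ = [-751/354, -613/354, 5/59]ᵀ.

α = -2.121, β = -1.732, γ = 0.085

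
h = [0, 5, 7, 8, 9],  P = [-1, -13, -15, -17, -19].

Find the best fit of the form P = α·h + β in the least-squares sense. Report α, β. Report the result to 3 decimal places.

With design matrix M, MᵀM = [[219, 29]; [29, 5]] and MᵀP = [-477, -65]ᵀ.
Eliminating β: 5·(row 1) − 29·(row 2) gives 254·α = 5·(-477) − 29·(-65) = -500, so α = -250/127.
Then β = ((-65) − 29·(-250/127))/5 = -201/127.

α = -1.969, β = -1.583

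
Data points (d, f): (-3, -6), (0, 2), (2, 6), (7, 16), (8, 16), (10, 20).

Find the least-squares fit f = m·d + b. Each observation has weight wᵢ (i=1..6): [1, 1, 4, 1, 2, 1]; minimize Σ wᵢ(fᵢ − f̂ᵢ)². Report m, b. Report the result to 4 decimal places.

Compute the Gram sums: Σwᵢ·d·d = 302, Σwᵢ·d = 38, Σwᵢ·1 = 10.
For AᵀWf: Σwᵢ·d·f = 634, Σwᵢ·f = 88.
Normal equations: [[302, 38]; [38, 10]]·[m, b]ᵀ = [634, 88]ᵀ.
det = 302·10 − 38² = 1576.
m = (634·10 − 38·88)/1576 = 749/394; b = (302·88 − 38·634)/1576 = 621/394.

m = 1.9010, b = 1.5761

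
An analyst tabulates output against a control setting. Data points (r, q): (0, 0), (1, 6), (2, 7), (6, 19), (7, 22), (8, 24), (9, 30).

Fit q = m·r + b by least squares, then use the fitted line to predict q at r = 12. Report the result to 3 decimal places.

q̂ = 37.522

AᵀA·[m, b]ᵀ = Aᵀq reads: 235·m + 33·b = 750;  33·m + 7·b = 108.
Eliminating b: 7·(row 1) − 33·(row 2) gives 556·m = 7·750 − 33·108 = 1686, so m = 843/278.
Then b = (108 − 33·(843/278))/7 = 315/278.
At r = 12: q̂ = (843/278)·(12) + (315/278)·(1) = 10431/278.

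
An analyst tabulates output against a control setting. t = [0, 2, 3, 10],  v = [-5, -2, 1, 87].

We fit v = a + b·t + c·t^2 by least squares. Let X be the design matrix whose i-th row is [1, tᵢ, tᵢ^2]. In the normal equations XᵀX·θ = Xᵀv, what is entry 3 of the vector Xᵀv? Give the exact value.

8701

Entry 3 ↔ basis t^2, so (Xᵀv)_{3} = Σᵢ (t^2)·vᵢ = (0)·(-5) + (4)·(-2) + (9)·(1) + (100)·(87) = 8701.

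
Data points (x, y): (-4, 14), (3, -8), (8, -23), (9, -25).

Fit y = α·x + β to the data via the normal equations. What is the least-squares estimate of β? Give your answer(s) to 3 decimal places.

The normal equations are: 170·α + 16·β = -489;  16·α + 4·β = -42.
(Σx·x = 170, Σx = 16, Σ1 = 4, Σx·y = -489, Σy = -42.)
Determinant 170·4 − 16² = 424.
α = ((-489)·4 − 16·(-42))/424 = -321/106; β = (170·(-42) − 16·(-489))/424 = 171/106.

β = 1.613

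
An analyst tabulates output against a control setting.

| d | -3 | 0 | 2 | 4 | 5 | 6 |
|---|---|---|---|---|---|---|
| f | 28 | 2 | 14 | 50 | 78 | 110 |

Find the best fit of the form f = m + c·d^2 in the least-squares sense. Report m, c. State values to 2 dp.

m = 1.74, c = 3.02

The normal system AᵀA·[m, c]ᵀ = Aᵀf is [[6, 90]; [90, 2274]]·[m, c]ᵀ = [282, 7018]ᵀ.
Eliminating c: 2274·(row 1) − 90·(row 2) gives 5544·m = 2274·282 − 90·7018 = 9648, so m = 134/77.
Then c = (7018 − 90·(134/77))/2274 = 697/231.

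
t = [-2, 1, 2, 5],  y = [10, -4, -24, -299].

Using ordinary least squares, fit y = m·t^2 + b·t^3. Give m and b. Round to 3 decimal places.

Compute the Gram sums: Σt^2·t^2 = 658, Σt^2·t^3 = 3126, Σt^3·t^3 = 15754.
Moment sums: Σt^2·y = -7535, Σt^3·y = -37651.
So AᵀA·[m, b]ᵀ = Aᵀy: [[658, 3126]; [3126, 15754]]·[m, b]ᵀ = [-7535, -37651]ᵀ.
Eliminating b: 15754·(row 1) − 3126·(row 2) gives 594256·m = 15754·(-7535) − 3126·(-37651) = -1009364, so m = -252341/148564.
Then b = ((-37651) − 3126·(-252341/148564))/15754 = -304987/148564.

m = -1.699, b = -2.053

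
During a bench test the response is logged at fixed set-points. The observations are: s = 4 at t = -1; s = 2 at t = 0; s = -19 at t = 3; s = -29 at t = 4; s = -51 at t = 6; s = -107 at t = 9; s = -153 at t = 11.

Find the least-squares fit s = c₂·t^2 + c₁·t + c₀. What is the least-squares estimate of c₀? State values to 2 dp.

c₀ = 1.38

Entries of MᵀM: Σt^2·t^2 = 22836, Σt^2·t = 2366, Σt^2 = 264, Σt·t = 264, Σt = 32, Σ1 = 7.
Right-hand side: Σt^2·s = -29647, Σt·s = -3129, Σs = -353.
Inverting the 3×3 Gram matrix, [c₂, c₁, c₀]ᵀ = [-582035/603682, -2039591/603682, 416029/301841]ᵀ.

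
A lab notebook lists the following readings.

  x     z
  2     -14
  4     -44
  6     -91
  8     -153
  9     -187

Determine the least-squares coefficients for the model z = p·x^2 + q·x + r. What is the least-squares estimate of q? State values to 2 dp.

Entries of AᵀA: Σx^2·x^2 = 12225, Σx^2·x = 1529, Σx^2 = 201, Σx·x = 201, Σx = 29, Σ1 = 5.
And Σx^2·z = -28975, Σx·z = -3657, Σz = -489.
So AᵀA·[p, q, r]ᵀ = Aᵀz: [[12225, 1529, 201]; [1529, 201, 29]; [201, 29, 5]]·[p, q, r]ᵀ = [-28975, -3657, -489]ᵀ.
Row-reducing yields p = -4681/2522, q = -5639/1261, r = 6937/2522.

q = -4.47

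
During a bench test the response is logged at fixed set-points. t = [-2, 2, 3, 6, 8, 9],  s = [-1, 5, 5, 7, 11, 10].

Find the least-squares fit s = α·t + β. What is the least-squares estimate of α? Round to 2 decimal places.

α = 1.02

The normal system MᵀM·[α, β]ᵀ = Mᵀs is [[198, 26]; [26, 6]]·[α, β]ᵀ = [247, 37]ᵀ.
det = 198·6 − 26² = 512.
α = (247·6 − 26·37)/512 = 65/64; β = (198·37 − 26·247)/512 = 113/64.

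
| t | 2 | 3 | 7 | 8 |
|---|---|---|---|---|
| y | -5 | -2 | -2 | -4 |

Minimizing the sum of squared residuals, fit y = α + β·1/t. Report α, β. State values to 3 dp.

α = -2.156, β = -3.974

Setting ∂/∂α … = 0 gives: 4·α + (185/168)·β = -13;  (185/168)·α + (11209/28224)·β = -83/21.
Δ = 4·(11209/28224) − (185/168)² = 1179/3136.
α = ((-13)·(11209/28224) − (185/168)·(-83/21))/(1179/3136) = -22877/10611; β = (4·(-83/21) − (185/168)·(-13))/(1179/3136) = -14056/3537.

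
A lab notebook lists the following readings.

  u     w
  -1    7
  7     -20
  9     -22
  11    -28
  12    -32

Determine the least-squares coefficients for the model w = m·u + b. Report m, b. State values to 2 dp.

m = -2.94, b = 3.33

The normal system XᵀX·[m, b]ᵀ = Xᵀw is [[396, 38]; [38, 5]]·[m, b]ᵀ = [-1037, -95]ᵀ.
Δ = 396·5 − 38² = 536.
m = ((-1037)·5 − 38·(-95))/536 = -1575/536; b = (396·(-95) − 38·(-1037))/536 = 893/268.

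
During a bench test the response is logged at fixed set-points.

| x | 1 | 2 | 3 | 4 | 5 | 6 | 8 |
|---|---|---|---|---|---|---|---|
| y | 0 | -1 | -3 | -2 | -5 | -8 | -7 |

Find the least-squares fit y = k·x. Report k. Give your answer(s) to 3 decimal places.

k = -0.955

Forming MᵀM = [[155]] and Mᵀy = [-148]ᵀ gives MᵀM·[k]ᵀ = Mᵀy.
k = (-148)/155 = -0.954839.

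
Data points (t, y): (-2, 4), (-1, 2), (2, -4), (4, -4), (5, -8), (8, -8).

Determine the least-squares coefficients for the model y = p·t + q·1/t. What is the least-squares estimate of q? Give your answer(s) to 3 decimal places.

q = -1.794

Entries of XᵀX: Σt·t = 114, Σt·1/t = 6, Σ1/t·1/t = 2589/1600.
Right-hand side: Σt·y = -138, Σ1/t·y = -48/5.
XᵀX·[p, q]ᵀ = Xᵀy becomes [[114, 6]; [6, 2589/1600]]·[p, q]ᵀ = [-138, -48/5]ᵀ.
Δ = 114·(2589/1600) − 6² = 118773/800.
p = ((-138)·(2589/1600) − 6·(-48/5))/(118773/800) = -14729/13197; q = (114·(-48/5) − 6·(-138))/(118773/800) = -23680/13197.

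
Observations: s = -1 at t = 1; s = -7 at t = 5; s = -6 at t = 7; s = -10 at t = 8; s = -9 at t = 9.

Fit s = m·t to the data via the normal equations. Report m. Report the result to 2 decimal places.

m = -1.09

AᵀA·[m]ᵀ = Aᵀs reads: 220·m = -239.
(Σt·t = 220, Σt·s = -239.)
m = (-239)/220 = -1.08636.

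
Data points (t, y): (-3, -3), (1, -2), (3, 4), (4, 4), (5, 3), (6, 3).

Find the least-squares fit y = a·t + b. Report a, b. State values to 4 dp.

Compute the Gram sums: Σt·t = 96, Σt = 16, Σ1 = 6.
And Σt·y = 68, Σy = 9.
Normal equations: [[96, 16]; [16, 6]]·[a, b]ᵀ = [68, 9]ᵀ.
det = 96·6 − 16² = 320.
a = (68·6 − 16·9)/320 = 33/40; b = (96·9 − 16·68)/320 = -7/10.

a = 0.8250, b = -0.7000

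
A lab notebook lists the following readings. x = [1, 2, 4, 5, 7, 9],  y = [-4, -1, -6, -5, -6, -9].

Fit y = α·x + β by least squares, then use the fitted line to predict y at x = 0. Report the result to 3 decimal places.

ŷ = -1.735

Normal-equation sums: Σx·x = 176, Σx = 28, Σ1 = 6.
And Σx·y = -178, Σy = -31.
MᵀM·[α, β]ᵀ = Mᵀy becomes [[176, 28]; [28, 6]]·[α, β]ᵀ = [-178, -31]ᵀ.
Δ = 176·6 − 28² = 272.
α = ((-178)·6 − 28·(-31))/272 = -25/34; β = (176·(-31) − 28·(-178))/272 = -59/34.
At x = 0: ŷ = (-25/34)·(0) + (-59/34)·(1) = -59/34.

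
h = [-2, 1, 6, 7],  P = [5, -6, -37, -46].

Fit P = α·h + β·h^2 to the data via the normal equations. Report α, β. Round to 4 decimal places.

α = -3.6573, β = -0.4182

Setting ∂/∂α … = 0 gives: 90·α + 552·β = -560;  552·α + 3714·β = -3572.
(Σh·h = 90, Σh·h^2 = 552, Σh^2·h^2 = 3714, Σh·P = -560, Σh^2·P = -3572.)
Δ = 90·3714 − 552² = 29556.
α = ((-560)·3714 − 552·(-3572))/29556 = -9008/2463; β = (90·(-3572) − 552·(-560))/29556 = -1030/2463.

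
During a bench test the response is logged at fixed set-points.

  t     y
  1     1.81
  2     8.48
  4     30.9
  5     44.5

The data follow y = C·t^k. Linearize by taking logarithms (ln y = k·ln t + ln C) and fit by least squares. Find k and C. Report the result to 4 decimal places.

k = 1.9889, C = 1.9253

Linearized form: ln y = k·ln t + ln C. From the 4 transformed points,
AᵀA = [[4.9926, 3.6889]; [3.6889, 4]], rhs = [12.3464, 9.9573]ᵀ  (here Σln t = 3.6889, Σ(ln t)² = 4.9926, Σln y = 9.9573, Σln t·ln y = 12.3464).
Δ = 4.9926·4 − (3.6889)² = 6.3624; k = (12.3464·4 − 3.6889·9.9573)/6.3624 = 1.98893, ln C = (4.9926·9.9573 − 3.6889·12.3464)/6.3624 = 0.65509, so C = exp(0.65509) = 1.92532.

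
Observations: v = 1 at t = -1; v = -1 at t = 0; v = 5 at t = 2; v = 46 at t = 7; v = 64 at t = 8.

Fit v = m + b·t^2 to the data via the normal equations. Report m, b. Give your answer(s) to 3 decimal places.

m = -0.143, b = 0.981

AᵀA·[m, b]ᵀ = Aᵀv reads: 5·m + 118·b = 115;  118·m + 6514·b = 6371.
(Σ1 = 5, Σt^2 = 118, Σt^2·t^2 = 6514, Σv = 115, Σt^2·v = 6371.)
Eliminating b: 6514·(row 1) − 118·(row 2) gives 18646·m = 6514·115 − 118·6371 = -2668, so m = -1334/9323.
Then b = (6371 − 118·(-1334/9323))/6514 = 18285/18646.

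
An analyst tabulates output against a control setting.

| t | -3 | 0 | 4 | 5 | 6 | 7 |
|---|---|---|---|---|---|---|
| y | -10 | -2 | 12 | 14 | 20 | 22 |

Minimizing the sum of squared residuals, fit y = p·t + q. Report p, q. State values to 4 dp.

p = 3.2695, q = -1.0200

The normal equations are: 135·p + 19·q = 422;  19·p + 6·q = 56.
Eliminating q: 6·(row 1) − 19·(row 2) gives 449·p = 6·422 − 19·56 = 1468, so p = 1468/449.
Then q = (56 − 19·(1468/449))/6 = -458/449.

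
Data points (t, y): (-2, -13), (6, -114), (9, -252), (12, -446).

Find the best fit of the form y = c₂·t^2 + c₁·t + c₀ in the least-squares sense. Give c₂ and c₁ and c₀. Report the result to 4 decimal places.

c₂ = -3.0541, c₁ = -0.3768, c₀ = -1.5642

Compute the Gram sums: Σt^2·t^2 = 28609, Σt^2·t = 2665, Σt^2 = 265, Σt·t = 265, Σt = 25, Σ1 = 4.
Right-hand side: Σt^2·y = -88792, Σt·y = -8278, Σy = -825.
Normal equations: [[28609, 2665, 265]; [2665, 265, 25]; [265, 25, 4]]·[c₂, c₁, c₀]ᵀ = [-88792, -8278, -825]ᵀ.
Row-reducing yields c₂ = -25031/8196, c₁ = -5147/13660, c₀ = -3205/2049.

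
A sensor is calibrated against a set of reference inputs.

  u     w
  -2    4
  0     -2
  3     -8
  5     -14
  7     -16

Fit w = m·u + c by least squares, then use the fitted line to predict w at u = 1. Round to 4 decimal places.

Sums needed: Σu·u = 87, Σu = 13, Σ1 = 5.
For Mᵀw: Σu·w = -214, Σw = -36.
Normal equations: [[87, 13]; [13, 5]]·[m, c]ᵀ = [-214, -36]ᵀ.
Δ = 87·5 − 13² = 266.
m = ((-214)·5 − 13·(-36))/266 = -43/19; c = (87·(-36) − 13·(-214))/266 = -25/19.
At u = 1: ŵ = (-43/19)·(1) + (-25/19)·(1) = -68/19.

ŵ = -3.5789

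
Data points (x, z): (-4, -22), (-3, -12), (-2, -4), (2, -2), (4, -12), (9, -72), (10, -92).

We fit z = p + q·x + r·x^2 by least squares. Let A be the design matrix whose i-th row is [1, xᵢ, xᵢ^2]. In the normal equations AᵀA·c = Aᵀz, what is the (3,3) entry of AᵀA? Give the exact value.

Row 3 ↔ basis x^2, column 3 ↔ basis x^2, so (AᵀA)_{3,3} = Σᵢ (x^2)·(x^2) = (16)·(16) + (9)·(9) + (4)·(4) + (4)·(4) + (16)·(16) + (81)·(81) + (100)·(100) = 17186.

17186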